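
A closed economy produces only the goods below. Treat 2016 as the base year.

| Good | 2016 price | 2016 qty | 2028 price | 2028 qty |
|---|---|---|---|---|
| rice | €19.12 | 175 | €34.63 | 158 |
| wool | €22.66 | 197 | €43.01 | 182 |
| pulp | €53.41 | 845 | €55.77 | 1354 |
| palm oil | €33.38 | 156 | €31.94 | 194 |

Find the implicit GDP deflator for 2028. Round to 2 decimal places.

110.55

Nominal GDP 2028 = 34.63·158 + 43.01·182 + 55.77·1354 + 31.94·194 = 95008.30.
Real GDP 2028 (at 2016 prices) = 19.12·158 + 22.66·182 + 53.41·1354 + 33.38·194 = 85937.94.
Deflator = Nominal/Real × 100 = 95008.30/85937.94 × 100 = 110.555.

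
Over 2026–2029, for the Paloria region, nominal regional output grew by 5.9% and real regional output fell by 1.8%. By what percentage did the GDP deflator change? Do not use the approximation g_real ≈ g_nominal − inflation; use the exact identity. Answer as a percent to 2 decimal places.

(1 + g_nom) = (1 + g_real)(1 + π), so π = 1.0590 / 0.9820 − 1 = 0.07841.

7.84%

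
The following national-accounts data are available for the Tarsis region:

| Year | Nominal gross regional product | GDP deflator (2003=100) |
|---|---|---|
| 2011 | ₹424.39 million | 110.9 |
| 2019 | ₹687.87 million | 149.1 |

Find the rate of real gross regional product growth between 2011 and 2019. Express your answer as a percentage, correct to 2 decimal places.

20.56%

Real gross regional product 2011 = 424.39 / 1.109 = 382.68.
Real gross regional product 2019 = 687.87 / 1.491 = 461.35.
Real growth = 461.35 / 382.68 − 1 = 0.2056.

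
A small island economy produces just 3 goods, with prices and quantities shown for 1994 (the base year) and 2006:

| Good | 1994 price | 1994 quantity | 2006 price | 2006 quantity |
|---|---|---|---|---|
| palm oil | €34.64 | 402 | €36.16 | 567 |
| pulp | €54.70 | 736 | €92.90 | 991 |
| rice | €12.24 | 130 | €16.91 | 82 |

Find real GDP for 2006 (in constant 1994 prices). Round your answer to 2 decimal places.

€74852.26

Real GDP 2006 = Σ (p_1994 × q_2006) = 34.64·567 + 54.70·991 + 12.24·82 = 74852.26.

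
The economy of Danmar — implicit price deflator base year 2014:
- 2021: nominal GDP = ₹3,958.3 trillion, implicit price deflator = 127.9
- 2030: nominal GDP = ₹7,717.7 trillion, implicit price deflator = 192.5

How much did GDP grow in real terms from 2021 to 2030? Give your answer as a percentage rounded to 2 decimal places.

29.54%

Real GDP 2021 = 3958.3 / 1.279 = 3094.84.
Real GDP 2030 = 7717.7 / 1.925 = 4009.19.
Real growth = 4009.19 / 3094.84 − 1 = 0.2954.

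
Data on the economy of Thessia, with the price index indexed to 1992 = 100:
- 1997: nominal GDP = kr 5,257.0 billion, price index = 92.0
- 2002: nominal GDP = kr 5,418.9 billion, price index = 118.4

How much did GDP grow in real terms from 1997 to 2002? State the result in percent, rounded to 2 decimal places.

Deflate each year: 1997 → 5257.0/0.920 = 5714.13; 2002 → 5418.9/1.184 = 4576.77.
So real GDP changed by 4576.77/5714.13 − 1 = -0.1990, i.e. -19.90%.

-19.90%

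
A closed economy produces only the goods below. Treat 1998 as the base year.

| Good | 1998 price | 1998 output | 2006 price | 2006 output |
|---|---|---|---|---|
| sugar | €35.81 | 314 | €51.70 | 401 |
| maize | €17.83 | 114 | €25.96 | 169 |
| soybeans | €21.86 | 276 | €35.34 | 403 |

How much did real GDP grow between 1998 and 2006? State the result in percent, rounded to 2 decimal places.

Real GDP 1998 = Nominal GDP 1998 = 35.81·314 + 17.83·114 + 21.86·276 = 19310.32.
Real GDP 2006 (at 1998 prices) = 35.81·401 + 17.83·169 + 21.86·403 = 26182.66.
Real growth = 26182.66/19310.32 − 1 = 0.3559.

35.59%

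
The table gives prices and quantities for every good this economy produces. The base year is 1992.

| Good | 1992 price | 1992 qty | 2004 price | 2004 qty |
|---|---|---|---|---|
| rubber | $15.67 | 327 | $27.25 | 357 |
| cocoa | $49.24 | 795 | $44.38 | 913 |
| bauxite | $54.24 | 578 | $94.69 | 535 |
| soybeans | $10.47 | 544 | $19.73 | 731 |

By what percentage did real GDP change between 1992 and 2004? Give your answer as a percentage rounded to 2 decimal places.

7.26%

Real GDP 1992 = Nominal GDP 1992 = 15.67·327 + 49.24·795 + 54.24·578 + 10.47·544 = 81316.29.
Real GDP 2004 (at 1992 prices) = 15.67·357 + 49.24·913 + 54.24·535 + 10.47·731 = 87222.28.
Real growth = 87222.28/81316.29 − 1 = 0.0726.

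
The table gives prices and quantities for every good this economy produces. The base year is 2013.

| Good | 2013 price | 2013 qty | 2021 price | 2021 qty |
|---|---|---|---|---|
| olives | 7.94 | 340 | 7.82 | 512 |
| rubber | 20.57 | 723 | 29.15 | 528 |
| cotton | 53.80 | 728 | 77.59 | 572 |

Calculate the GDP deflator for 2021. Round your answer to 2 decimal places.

139.56

Nominal GDP 2021 = 7.82·512 + 29.15·528 + 77.59·572 = 63776.52.
Real GDP 2021 (at 2013 prices) = 7.94·512 + 20.57·528 + 53.80·572 = 45699.84.
Deflator = Nominal/Real × 100 = 63776.52/45699.84 × 100 = 139.555.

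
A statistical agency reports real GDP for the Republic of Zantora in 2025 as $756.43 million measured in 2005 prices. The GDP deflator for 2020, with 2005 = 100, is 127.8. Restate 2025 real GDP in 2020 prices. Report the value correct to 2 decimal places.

$966.72 million

Real GDP in 2020 prices = Real GDP in 2005 prices × (P_2020/P_2005) = 756.43 × 1.278 = 966.72.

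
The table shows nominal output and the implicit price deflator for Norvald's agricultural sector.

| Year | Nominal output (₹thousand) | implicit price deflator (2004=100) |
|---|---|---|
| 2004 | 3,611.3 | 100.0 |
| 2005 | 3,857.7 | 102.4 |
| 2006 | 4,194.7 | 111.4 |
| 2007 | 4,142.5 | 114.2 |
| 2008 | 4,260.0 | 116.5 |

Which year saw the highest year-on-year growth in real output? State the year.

2005

2005: real = 3857.7/1.024 = 3767.29; growth vs 2004 (3611.30) = 4.32%.
2006: real = 4194.7/1.114 = 3765.44; growth vs 2005 (3767.29) = -0.05%.
2007: real = 4142.5/1.142 = 3627.41; growth vs 2006 (3765.44) = -3.67%.
2008: real = 4260.0/1.165 = 3656.65; growth vs 2007 (3627.41) = 0.81%.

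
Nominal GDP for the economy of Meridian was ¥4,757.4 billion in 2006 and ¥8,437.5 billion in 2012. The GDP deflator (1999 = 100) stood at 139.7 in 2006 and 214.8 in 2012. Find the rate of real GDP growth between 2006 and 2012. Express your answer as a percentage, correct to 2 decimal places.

Real GDP 2006 = 4757.4 / 1.397 = 3405.44.
Real GDP 2012 = 8437.5 / 2.148 = 3928.07.
Real growth = 3928.07 / 3405.44 − 1 = 0.1535.

15.35%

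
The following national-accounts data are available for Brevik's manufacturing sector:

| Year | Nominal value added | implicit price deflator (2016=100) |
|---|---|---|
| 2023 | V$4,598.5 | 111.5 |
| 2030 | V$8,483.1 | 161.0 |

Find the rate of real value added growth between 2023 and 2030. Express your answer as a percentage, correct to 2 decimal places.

Real value added 2023 = 4598.5 / 1.115 = 4124.22.
Real value added 2030 = 8483.1 / 1.610 = 5269.01.
Real growth = 5269.01 / 4124.22 − 1 = 0.2776.

27.76%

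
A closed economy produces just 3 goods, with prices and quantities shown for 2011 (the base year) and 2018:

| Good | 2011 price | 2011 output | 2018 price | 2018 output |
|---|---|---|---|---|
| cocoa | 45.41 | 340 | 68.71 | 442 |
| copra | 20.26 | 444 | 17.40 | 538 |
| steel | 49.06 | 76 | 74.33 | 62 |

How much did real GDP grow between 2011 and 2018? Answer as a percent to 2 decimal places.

Real GDP 2011 = Nominal GDP 2011 = 45.41·340 + 20.26·444 + 49.06·76 = 28163.40.
Real GDP 2018 (at 2011 prices) = 45.41·442 + 20.26·538 + 49.06·62 = 34012.82.
Real growth = 34012.82/28163.40 − 1 = 0.2077.

20.77%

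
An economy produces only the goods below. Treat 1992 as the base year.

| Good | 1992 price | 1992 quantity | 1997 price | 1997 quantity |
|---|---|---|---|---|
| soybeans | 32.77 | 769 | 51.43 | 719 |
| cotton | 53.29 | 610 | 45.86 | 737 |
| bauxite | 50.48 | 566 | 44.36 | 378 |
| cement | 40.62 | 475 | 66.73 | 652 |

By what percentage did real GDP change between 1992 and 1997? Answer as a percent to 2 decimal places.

Real GDP 1992 = Nominal GDP 1992 = 32.77·769 + 53.29·610 + 50.48·566 + 40.62·475 = 105573.21.
Real GDP 1997 (at 1992 prices) = 32.77·719 + 53.29·737 + 50.48·378 + 40.62·652 = 108402.04.
Real growth = 108402.04/105573.21 − 1 = 0.0268.

2.68%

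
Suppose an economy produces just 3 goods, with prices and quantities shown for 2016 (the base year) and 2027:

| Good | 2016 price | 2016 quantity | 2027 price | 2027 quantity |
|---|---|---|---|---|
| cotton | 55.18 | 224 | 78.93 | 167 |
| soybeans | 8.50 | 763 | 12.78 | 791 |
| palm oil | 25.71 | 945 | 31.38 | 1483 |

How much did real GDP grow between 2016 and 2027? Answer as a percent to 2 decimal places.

Real GDP 2016 = Nominal GDP 2016 = 55.18·224 + 8.50·763 + 25.71·945 = 43141.77.
Real GDP 2027 (at 2016 prices) = 55.18·167 + 8.50·791 + 25.71·1483 = 54066.49.
Real growth = 54066.49/43141.77 − 1 = 0.2532.

25.32%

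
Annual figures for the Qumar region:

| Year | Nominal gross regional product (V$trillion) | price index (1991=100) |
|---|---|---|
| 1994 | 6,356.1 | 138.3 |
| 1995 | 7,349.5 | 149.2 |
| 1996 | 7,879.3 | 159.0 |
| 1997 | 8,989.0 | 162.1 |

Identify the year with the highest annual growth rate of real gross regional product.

1995: real = 7349.5/1.492 = 4925.94; growth vs 1994 (4595.88) = 7.18%.
1996: real = 7879.3/1.590 = 4955.53; growth vs 1995 (4925.94) = 0.60%.
1997: real = 8989.0/1.621 = 5545.34; growth vs 1996 (4955.53) = 11.90%.

1997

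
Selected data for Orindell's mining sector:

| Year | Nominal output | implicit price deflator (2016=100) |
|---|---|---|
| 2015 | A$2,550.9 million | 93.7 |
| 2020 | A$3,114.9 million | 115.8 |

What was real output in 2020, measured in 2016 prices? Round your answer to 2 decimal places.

Real output = Nominal / (implicit price deflator/100) = 3114.9 / 1.158 = 2689.90.

A$2,689.90 million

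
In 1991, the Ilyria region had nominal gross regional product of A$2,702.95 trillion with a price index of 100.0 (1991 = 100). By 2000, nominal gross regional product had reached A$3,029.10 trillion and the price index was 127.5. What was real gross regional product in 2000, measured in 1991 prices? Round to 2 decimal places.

Real gross regional product = Nominal / (price index/100) = 3029.10 / 1.275 = 2375.76.

A$2,375.76 trillion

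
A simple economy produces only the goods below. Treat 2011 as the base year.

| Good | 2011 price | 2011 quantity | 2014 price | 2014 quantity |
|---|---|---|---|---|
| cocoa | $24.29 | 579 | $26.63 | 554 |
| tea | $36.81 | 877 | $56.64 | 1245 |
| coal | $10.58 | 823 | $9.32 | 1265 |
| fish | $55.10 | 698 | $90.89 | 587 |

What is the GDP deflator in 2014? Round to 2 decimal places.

Nominal GDP 2014 = 26.63·554 + 56.64·1245 + 9.32·1265 + 90.89·587 = 150412.05.
Real GDP 2014 (at 2011 prices) = 24.29·554 + 36.81·1245 + 10.58·1265 + 55.10·587 = 105012.51.
Deflator = Nominal/Real × 100 = 150412.05/105012.51 × 100 = 143.233.

143.23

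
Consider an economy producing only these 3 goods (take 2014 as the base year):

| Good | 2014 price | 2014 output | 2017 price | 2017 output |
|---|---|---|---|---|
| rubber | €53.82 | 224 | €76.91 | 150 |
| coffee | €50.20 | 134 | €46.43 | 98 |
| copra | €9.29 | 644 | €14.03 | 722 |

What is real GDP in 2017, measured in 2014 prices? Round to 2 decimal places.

€19699.98

Real GDP 2017 = Σ (p_2014 × q_2017) = 53.82·150 + 50.20·98 + 9.29·722 = 19699.98.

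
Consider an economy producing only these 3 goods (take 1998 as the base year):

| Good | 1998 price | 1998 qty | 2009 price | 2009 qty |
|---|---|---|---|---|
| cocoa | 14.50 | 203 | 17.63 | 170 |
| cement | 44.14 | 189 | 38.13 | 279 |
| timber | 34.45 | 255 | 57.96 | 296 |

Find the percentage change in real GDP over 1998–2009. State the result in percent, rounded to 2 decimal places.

Real GDP 1998 = Nominal GDP 1998 = 14.50·203 + 44.14·189 + 34.45·255 = 20070.71.
Real GDP 2009 (at 1998 prices) = 14.50·170 + 44.14·279 + 34.45·296 = 24977.26.
Real growth = 24977.26/20070.71 − 1 = 0.2445.

24.45%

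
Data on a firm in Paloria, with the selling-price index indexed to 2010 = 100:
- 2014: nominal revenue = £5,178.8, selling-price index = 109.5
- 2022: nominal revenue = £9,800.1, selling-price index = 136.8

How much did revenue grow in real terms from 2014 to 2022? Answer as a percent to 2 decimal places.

51.47%

Real revenue 2014 = 5178.8 / 1.095 = 4729.50.
Real revenue 2022 = 9800.1 / 1.368 = 7163.82.
Real growth = 7163.82 / 4729.50 − 1 = 0.5147.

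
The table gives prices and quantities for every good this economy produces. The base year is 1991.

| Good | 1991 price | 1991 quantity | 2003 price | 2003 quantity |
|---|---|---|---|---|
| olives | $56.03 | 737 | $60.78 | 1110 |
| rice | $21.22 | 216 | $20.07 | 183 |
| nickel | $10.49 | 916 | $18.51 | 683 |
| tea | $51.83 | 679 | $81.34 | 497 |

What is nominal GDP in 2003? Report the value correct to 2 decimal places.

Nominal GDP 2003 = Σ (p_2003 × q_2003) = 60.78·1110 + 20.07·183 + 18.51·683 + 81.34·497 = 124206.92.

$124206.92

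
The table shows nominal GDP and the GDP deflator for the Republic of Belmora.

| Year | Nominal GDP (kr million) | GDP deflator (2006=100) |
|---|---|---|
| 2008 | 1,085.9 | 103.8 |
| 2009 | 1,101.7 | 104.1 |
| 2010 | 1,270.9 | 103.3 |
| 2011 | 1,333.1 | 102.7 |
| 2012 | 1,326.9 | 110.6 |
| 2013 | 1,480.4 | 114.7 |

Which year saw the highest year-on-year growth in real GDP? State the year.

2010

2009: real = 1101.7/1.041 = 1058.31; growth vs 2008 (1046.15) = 1.16%.
2010: real = 1270.9/1.033 = 1230.30; growth vs 2009 (1058.31) = 16.25%.
2011: real = 1333.1/1.027 = 1298.05; growth vs 2010 (1230.30) = 5.51%.
2012: real = 1326.9/1.106 = 1199.73; growth vs 2011 (1298.05) = -7.57%.
2013: real = 1480.4/1.147 = 1290.67; growth vs 2012 (1199.73) = 7.58%.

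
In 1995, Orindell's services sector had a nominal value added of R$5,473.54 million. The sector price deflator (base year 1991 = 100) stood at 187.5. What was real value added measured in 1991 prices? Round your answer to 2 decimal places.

R$2,919.22 million

Real value added = Nominal / (sector price deflator/100) = 5473.54 / 1.875 = 2919.22.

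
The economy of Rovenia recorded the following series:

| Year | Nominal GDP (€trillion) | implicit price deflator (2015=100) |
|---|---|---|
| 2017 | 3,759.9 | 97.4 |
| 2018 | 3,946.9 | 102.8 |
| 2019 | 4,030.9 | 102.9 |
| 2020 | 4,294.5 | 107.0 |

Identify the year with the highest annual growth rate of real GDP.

2020

2018: real = 3946.9/1.028 = 3839.40; growth vs 2017 (3860.27) = -0.54%.
2019: real = 4030.9/1.029 = 3917.30; growth vs 2018 (3839.40) = 2.03%.
2020: real = 4294.5/1.070 = 4013.55; growth vs 2019 (3917.30) = 2.46%.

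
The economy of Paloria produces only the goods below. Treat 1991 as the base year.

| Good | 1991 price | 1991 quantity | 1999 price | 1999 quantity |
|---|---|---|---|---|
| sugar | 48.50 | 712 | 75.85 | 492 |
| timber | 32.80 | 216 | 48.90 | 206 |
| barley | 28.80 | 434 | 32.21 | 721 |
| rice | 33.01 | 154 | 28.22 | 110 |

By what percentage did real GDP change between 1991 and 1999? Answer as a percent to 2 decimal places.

-7.07%

Real GDP 1991 = Nominal GDP 1991 = 48.50·712 + 32.80·216 + 28.80·434 + 33.01·154 = 59199.54.
Real GDP 1999 (at 1991 prices) = 48.50·492 + 32.80·206 + 28.80·721 + 33.01·110 = 55014.70.
Real growth = 55014.70/59199.54 − 1 = -0.0707.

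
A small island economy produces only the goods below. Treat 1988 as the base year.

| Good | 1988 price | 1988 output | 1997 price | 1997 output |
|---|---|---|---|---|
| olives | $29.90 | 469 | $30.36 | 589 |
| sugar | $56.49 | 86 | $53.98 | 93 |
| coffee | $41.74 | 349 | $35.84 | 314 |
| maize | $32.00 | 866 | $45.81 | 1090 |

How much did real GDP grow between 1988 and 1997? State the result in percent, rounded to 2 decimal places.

Real GDP 1988 = Nominal GDP 1988 = 29.90·469 + 56.49·86 + 41.74·349 + 32.00·866 = 61160.50.
Real GDP 1997 (at 1988 prices) = 29.90·589 + 56.49·93 + 41.74·314 + 32.00·1090 = 70851.03.
Real growth = 70851.03/61160.50 − 1 = 0.1584.

15.84%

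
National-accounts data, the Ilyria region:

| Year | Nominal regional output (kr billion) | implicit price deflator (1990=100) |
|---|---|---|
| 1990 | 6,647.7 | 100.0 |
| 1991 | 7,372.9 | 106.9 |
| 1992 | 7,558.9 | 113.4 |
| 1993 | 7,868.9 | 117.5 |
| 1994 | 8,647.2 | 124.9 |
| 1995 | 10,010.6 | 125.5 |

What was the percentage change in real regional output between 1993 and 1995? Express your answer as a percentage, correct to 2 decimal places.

Real regional output 1993 = 7868.9/1.175 = 6696.94.
Real regional output 1995 = 10010.6/1.255 = 7976.57.
Change = 7976.57/6696.94 − 1 = 0.1911.

19.11%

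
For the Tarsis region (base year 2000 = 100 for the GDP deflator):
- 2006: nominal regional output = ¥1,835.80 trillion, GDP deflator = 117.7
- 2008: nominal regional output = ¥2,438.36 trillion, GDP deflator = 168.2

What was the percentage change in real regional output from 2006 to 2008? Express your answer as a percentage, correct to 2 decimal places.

Deflate each year: 2006 → 1835.80/1.177 = 1559.73; 2008 → 2438.36/1.682 = 1449.68.
So real regional output changed by 1449.68/1559.73 − 1 = -0.0706, i.e. -7.06%.

-7.06%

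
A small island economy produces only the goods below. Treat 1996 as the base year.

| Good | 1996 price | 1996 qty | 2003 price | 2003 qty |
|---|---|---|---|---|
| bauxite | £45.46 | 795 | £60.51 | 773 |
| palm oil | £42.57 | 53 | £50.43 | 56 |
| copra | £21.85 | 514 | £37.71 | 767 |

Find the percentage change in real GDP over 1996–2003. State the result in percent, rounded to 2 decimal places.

9.38%

Real GDP 1996 = Nominal GDP 1996 = 45.46·795 + 42.57·53 + 21.85·514 = 49627.81.
Real GDP 2003 (at 1996 prices) = 45.46·773 + 42.57·56 + 21.85·767 = 54283.45.
Real growth = 54283.45/49627.81 − 1 = 0.0938.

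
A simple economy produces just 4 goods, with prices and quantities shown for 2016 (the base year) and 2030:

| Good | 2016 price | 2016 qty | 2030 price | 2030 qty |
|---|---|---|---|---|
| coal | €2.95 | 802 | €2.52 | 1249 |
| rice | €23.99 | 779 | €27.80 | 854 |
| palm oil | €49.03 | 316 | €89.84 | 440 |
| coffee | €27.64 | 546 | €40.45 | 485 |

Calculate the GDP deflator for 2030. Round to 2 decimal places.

145.45

Nominal GDP 2030 = 2.52·1249 + 27.80·854 + 89.84·440 + 40.45·485 = 86036.53.
Real GDP 2030 (at 2016 prices) = 2.95·1249 + 23.99·854 + 49.03·440 + 27.64·485 = 59150.61.
Deflator = Nominal/Real × 100 = 86036.53/59150.61 × 100 = 145.453.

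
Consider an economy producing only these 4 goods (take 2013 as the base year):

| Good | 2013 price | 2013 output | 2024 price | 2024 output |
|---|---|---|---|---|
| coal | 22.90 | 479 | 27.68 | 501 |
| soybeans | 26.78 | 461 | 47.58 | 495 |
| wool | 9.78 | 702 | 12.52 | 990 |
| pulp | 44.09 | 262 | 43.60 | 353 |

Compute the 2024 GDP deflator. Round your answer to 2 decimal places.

Nominal GDP 2024 = 27.68·501 + 47.58·495 + 12.52·990 + 43.60·353 = 65205.38.
Real GDP 2024 (at 2013 prices) = 22.90·501 + 26.78·495 + 9.78·990 + 44.09·353 = 49974.97.
Deflator = Nominal/Real × 100 = 65205.38/49974.97 × 100 = 130.476.

130.48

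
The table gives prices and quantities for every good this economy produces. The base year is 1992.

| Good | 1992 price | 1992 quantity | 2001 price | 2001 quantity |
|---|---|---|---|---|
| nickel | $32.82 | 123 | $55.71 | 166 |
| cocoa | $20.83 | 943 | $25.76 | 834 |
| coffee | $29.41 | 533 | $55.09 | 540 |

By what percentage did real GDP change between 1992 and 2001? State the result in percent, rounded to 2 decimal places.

Real GDP 1992 = Nominal GDP 1992 = 32.82·123 + 20.83·943 + 29.41·533 = 39355.08.
Real GDP 2001 (at 1992 prices) = 32.82·166 + 20.83·834 + 29.41·540 = 38701.74.
Real growth = 38701.74/39355.08 − 1 = -0.0166.

-1.66%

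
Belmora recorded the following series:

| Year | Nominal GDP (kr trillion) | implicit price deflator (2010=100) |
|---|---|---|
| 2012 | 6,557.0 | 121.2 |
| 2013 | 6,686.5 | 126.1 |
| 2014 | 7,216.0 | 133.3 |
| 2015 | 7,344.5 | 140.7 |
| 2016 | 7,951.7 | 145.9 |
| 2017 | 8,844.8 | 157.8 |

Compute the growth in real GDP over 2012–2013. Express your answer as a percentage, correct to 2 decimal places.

Real GDP 2012 = 6557.0/1.212 = 5410.07.
Real GDP 2013 = 6686.5/1.261 = 5302.54.
Change = 5302.54/5410.07 − 1 = -0.0199.

-1.99%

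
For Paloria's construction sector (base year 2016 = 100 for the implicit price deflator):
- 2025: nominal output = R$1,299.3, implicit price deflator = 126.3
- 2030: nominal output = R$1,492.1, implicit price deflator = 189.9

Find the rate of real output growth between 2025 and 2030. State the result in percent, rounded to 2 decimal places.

-23.62%

Real output 2025 = 1299.3 / 1.263 = 1028.74.
Real output 2030 = 1492.1 / 1.899 = 785.73.
Real growth = 785.73 / 1028.74 − 1 = -0.2362.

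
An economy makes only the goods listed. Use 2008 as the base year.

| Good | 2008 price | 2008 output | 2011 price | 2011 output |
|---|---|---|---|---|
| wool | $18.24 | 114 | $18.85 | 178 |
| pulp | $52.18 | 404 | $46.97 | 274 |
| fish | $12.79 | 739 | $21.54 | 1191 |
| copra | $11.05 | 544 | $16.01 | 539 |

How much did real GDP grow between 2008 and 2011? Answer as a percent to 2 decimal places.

0.28%

Real GDP 2008 = Nominal GDP 2008 = 18.24·114 + 52.18·404 + 12.79·739 + 11.05·544 = 38623.09.
Real GDP 2011 (at 2008 prices) = 18.24·178 + 52.18·274 + 12.79·1191 + 11.05·539 = 38732.88.
Real growth = 38732.88/38623.09 − 1 = 0.0028.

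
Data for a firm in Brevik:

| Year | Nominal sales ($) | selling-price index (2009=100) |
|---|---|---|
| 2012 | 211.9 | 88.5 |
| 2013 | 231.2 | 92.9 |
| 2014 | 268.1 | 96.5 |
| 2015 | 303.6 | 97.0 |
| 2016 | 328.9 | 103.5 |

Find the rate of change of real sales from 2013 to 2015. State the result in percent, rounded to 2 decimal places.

Real sales 2013 = 231.2/0.929 = 248.87.
Real sales 2015 = 303.6/0.970 = 312.99.
Change = 312.99/248.87 − 1 = 0.2576.

25.76%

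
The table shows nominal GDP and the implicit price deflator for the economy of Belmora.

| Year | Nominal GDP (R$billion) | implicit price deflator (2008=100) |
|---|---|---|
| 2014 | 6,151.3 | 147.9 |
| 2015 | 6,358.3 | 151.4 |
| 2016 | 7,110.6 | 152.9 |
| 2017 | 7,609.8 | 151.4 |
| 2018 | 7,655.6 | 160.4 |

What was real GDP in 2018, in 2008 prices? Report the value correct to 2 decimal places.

Real GDP 2018 = 7655.6 / 1.604 = 4772.82.

R$4,772.82 billion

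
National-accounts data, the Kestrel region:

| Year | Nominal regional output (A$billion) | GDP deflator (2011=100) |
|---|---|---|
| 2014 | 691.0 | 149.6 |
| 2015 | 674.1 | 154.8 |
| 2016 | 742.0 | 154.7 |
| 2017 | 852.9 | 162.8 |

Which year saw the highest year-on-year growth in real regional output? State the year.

2016

2015: real = 674.1/1.548 = 435.47; growth vs 2014 (461.90) = -5.72%.
2016: real = 742.0/1.547 = 479.64; growth vs 2015 (435.47) = 10.14%.
2017: real = 852.9/1.628 = 523.89; growth vs 2016 (479.64) = 9.23%.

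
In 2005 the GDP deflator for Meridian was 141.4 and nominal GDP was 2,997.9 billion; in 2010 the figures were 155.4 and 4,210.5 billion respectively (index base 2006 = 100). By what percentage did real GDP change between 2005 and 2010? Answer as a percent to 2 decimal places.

Deflate each year: 2005 → 2997.9/1.414 = 2120.16; 2010 → 4210.5/1.554 = 2709.46.
So real GDP changed by 2709.46/2120.16 − 1 = 0.2780, i.e. 27.80%.

27.80%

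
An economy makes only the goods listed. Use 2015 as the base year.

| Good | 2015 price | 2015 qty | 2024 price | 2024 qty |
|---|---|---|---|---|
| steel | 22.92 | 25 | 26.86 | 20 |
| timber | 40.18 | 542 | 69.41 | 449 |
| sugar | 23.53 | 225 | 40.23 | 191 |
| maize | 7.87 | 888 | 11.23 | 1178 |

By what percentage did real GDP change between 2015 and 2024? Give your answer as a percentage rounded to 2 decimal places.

Real GDP 2015 = Nominal GDP 2015 = 22.92·25 + 40.18·542 + 23.53·225 + 7.87·888 = 34633.37.
Real GDP 2024 (at 2015 prices) = 22.92·20 + 40.18·449 + 23.53·191 + 7.87·1178 = 32264.31.
Real growth = 32264.31/34633.37 − 1 = -0.0684.

-6.84%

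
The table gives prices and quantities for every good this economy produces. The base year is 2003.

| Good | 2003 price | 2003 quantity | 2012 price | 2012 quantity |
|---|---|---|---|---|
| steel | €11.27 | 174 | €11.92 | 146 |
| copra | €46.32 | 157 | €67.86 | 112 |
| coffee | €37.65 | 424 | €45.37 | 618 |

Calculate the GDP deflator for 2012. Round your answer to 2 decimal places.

124.18

Nominal GDP 2012 = 11.92·146 + 67.86·112 + 45.37·618 = 37379.30.
Real GDP 2012 (at 2003 prices) = 11.27·146 + 46.32·112 + 37.65·618 = 30100.96.
Deflator = Nominal/Real × 100 = 37379.30/30100.96 × 100 = 124.180.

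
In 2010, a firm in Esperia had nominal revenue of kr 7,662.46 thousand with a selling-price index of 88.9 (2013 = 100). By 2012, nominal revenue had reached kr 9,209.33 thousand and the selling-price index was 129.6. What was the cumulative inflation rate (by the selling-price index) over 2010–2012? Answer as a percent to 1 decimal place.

Price-level change = 129.6 / 88.9 − 1 = 0.4578.

45.8%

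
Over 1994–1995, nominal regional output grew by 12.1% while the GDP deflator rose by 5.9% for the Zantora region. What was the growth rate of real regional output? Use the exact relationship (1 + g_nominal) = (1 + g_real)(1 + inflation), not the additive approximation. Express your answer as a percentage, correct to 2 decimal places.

(1 + g_nom) = (1 + g_real)(1 + π), so g_real = 1.1210 / 1.0590 − 1 = 0.05855.

5.85%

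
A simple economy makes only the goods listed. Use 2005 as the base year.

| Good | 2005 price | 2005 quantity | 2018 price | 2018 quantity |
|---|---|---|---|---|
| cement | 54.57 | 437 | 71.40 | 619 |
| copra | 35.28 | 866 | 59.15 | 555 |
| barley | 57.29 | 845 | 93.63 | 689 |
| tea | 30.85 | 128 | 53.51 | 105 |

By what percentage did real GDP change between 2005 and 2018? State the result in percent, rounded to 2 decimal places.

Real GDP 2005 = Nominal GDP 2005 = 54.57·437 + 35.28·866 + 57.29·845 + 30.85·128 = 106758.42.
Real GDP 2018 (at 2005 prices) = 54.57·619 + 35.28·555 + 57.29·689 + 30.85·105 = 96071.29.
Real growth = 96071.29/106758.42 − 1 = -0.1001.

-10.01%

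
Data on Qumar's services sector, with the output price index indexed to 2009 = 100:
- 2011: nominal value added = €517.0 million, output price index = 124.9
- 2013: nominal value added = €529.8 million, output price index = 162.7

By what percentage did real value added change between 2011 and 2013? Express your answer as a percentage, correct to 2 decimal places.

Real value added 2011 = 517.0 / 1.249 = 413.93.
Real value added 2013 = 529.8 / 1.627 = 325.63.
Real growth = 325.63 / 413.93 − 1 = -0.2133.

-21.33%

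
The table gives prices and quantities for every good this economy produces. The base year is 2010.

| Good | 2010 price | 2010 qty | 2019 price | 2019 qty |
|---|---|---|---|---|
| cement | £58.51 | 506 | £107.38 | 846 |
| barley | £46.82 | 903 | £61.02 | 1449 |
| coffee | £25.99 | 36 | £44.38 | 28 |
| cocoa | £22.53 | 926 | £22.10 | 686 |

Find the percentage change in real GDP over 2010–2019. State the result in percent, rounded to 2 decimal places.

42.53%

Real GDP 2010 = Nominal GDP 2010 = 58.51·506 + 46.82·903 + 25.99·36 + 22.53·926 = 93682.94.
Real GDP 2019 (at 2010 prices) = 58.51·846 + 46.82·1449 + 25.99·28 + 22.53·686 = 133524.94.
Real growth = 133524.94/93682.94 − 1 = 0.4253.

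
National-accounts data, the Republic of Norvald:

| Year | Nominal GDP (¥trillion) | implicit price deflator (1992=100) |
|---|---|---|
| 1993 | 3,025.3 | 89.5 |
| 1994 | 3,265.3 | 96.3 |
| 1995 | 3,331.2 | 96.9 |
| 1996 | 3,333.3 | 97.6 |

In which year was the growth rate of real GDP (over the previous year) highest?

1994: real = 3265.3/0.963 = 3390.76; growth vs 1993 (3380.22) = 0.31%.
1995: real = 3331.2/0.969 = 3437.77; growth vs 1994 (3390.76) = 1.39%.
1996: real = 3333.3/0.976 = 3415.27; growth vs 1995 (3437.77) = -0.65%.

1995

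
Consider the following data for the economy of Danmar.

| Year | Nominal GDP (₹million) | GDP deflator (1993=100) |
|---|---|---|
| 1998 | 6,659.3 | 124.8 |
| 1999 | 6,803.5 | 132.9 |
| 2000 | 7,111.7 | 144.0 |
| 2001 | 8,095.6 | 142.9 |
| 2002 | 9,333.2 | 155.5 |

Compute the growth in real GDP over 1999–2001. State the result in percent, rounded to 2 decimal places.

10.66%

Real GDP 1999 = 6803.5/1.329 = 5119.26.
Real GDP 2001 = 8095.6/1.429 = 5665.22.
Change = 5665.22/5119.26 − 1 = 0.1066.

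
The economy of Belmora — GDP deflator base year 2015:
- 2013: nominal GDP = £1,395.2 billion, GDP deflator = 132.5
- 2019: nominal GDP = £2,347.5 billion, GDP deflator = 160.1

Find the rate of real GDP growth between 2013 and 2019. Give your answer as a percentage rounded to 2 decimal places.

39.25%

Deflate each year: 2013 → 1395.2/1.325 = 1052.98; 2019 → 2347.5/1.601 = 1466.27.
So real GDP changed by 1466.27/1052.98 − 1 = 0.3925, i.e. 39.25%.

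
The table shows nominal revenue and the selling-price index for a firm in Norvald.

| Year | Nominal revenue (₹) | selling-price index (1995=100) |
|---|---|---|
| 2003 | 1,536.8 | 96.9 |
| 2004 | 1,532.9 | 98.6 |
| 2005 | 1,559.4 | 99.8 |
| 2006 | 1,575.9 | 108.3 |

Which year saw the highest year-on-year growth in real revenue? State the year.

2004: real = 1532.9/0.986 = 1554.67; growth vs 2003 (1585.96) = -1.97%.
2005: real = 1559.4/0.998 = 1562.53; growth vs 2004 (1554.67) = 0.51%.
2006: real = 1575.9/1.083 = 1455.12; growth vs 2005 (1562.53) = -6.87%.

2005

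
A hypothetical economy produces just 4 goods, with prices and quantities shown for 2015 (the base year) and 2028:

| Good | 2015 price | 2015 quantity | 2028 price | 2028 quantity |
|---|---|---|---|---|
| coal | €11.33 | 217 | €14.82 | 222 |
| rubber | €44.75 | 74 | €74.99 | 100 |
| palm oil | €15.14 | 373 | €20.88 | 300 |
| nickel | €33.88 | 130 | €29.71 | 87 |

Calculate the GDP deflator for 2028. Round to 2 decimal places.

Nominal GDP 2028 = 14.82·222 + 74.99·100 + 20.88·300 + 29.71·87 = 19637.81.
Real GDP 2028 (at 2015 prices) = 11.33·222 + 44.75·100 + 15.14·300 + 33.88·87 = 14479.82.
Deflator = Nominal/Real × 100 = 19637.81/14479.82 × 100 = 135.622.

135.62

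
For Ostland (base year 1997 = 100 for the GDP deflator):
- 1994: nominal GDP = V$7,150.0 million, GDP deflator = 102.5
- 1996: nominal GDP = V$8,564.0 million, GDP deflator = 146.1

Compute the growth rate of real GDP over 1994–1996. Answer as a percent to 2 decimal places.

Real GDP 1994 = 7150.0 / 1.025 = 6975.61.
Real GDP 1996 = 8564.0 / 1.461 = 5861.74.
Real growth = 5861.74 / 6975.61 − 1 = -0.1597.

-15.97%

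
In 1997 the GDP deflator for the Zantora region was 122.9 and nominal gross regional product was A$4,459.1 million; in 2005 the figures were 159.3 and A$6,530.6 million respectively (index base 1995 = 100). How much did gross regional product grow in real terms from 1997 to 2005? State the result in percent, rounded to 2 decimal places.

Deflate each year: 1997 → 4459.1/1.229 = 3628.23; 2005 → 6530.6/1.593 = 4099.56.
So real gross regional product changed by 4099.56/3628.23 − 1 = 0.1299, i.e. 12.99%.

12.99%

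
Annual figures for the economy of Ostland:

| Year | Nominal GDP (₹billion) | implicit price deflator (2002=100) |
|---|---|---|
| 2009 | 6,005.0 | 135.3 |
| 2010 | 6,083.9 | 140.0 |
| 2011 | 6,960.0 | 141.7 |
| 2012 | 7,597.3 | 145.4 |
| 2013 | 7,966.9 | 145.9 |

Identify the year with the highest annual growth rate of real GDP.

2010: real = 6083.9/1.400 = 4345.64; growth vs 2009 (4438.29) = -2.09%.
2011: real = 6960.0/1.417 = 4911.79; growth vs 2010 (4345.64) = 13.03%.
2012: real = 7597.3/1.454 = 5225.10; growth vs 2011 (4911.79) = 6.38%.
2013: real = 7966.9/1.459 = 5460.52; growth vs 2012 (5225.10) = 4.51%.

2011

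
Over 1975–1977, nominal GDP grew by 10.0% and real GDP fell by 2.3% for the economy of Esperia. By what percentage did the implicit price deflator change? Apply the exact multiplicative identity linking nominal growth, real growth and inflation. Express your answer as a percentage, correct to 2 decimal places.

(1 + g_nom) = (1 + g_real)(1 + π), so π = 1.1000 / 0.9770 − 1 = 0.12590.

12.59%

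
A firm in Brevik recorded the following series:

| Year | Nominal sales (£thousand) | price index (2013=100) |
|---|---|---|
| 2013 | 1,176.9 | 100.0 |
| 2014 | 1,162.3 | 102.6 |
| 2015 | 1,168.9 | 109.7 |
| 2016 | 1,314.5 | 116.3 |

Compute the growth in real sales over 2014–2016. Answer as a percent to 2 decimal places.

Real sales 2014 = 1162.3/1.026 = 1132.85.
Real sales 2016 = 1314.5/1.163 = 1130.27.
Change = 1130.27/1132.85 − 1 = -0.0023.

-0.23%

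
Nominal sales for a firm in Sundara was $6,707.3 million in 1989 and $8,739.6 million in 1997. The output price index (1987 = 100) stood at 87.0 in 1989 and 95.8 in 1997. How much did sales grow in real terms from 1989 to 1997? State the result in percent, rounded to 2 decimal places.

Deflate each year: 1989 → 6707.3/0.870 = 7709.54; 1997 → 8739.6/0.958 = 9122.76.
So real sales changed by 9122.76/7709.54 − 1 = 0.1833, i.e. 18.33%.

18.33%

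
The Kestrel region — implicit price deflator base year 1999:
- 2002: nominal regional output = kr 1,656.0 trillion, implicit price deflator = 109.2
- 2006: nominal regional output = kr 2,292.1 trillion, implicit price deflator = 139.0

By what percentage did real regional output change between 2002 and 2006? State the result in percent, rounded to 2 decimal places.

8.74%

Real regional output 2002 = 1656.0 / 1.092 = 1516.48.
Real regional output 2006 = 2292.1 / 1.390 = 1648.99.
Real growth = 1648.99 / 1516.48 − 1 = 0.0874.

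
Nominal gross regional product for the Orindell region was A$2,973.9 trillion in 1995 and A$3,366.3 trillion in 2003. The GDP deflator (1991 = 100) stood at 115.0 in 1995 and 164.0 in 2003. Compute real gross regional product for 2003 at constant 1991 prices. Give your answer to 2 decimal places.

Real gross regional product = Nominal / (GDP deflator/100) = 3366.3 / 1.640 = 2052.62.

A$2,052.62 trillion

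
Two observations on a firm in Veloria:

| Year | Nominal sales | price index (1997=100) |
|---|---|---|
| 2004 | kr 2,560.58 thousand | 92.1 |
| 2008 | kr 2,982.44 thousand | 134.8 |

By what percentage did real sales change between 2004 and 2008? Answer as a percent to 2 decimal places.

-20.42%

Deflate each year: 2004 → 2560.58/0.921 = 2780.22; 2008 → 2982.44/1.348 = 2212.49.
So real sales changed by 2212.49/2780.22 − 1 = -0.2042, i.e. -20.42%.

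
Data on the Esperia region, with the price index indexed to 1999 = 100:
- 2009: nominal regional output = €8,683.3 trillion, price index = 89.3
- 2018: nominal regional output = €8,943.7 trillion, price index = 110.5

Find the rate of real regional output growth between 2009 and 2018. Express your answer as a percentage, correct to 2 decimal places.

-16.76%

Deflate each year: 2009 → 8683.3/0.893 = 9723.74; 2018 → 8943.7/1.105 = 8093.85.
So real regional output changed by 8093.85/9723.74 − 1 = -0.1676, i.e. -16.76%.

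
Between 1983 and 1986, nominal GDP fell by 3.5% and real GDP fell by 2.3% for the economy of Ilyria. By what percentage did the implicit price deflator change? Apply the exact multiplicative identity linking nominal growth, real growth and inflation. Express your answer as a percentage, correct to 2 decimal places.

(1 + g_nom) = (1 + g_real)(1 + π), so π = 0.9650 / 0.9770 − 1 = -0.01228.

-1.23%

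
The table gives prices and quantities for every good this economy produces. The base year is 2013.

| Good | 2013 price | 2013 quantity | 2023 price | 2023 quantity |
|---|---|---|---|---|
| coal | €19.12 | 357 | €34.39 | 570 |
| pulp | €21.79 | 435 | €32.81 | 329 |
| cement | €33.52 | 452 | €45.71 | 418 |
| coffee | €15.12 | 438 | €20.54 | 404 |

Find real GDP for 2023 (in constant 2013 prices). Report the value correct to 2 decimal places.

€38187.15

Real GDP 2023 = Σ (p_2013 × q_2023) = 19.12·570 + 21.79·329 + 33.52·418 + 15.12·404 = 38187.15.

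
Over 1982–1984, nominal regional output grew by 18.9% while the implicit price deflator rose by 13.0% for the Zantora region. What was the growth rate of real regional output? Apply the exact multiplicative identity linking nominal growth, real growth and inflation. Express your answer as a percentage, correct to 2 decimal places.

(1 + g_nom) = (1 + g_real)(1 + π), so g_real = 1.1890 / 1.1300 − 1 = 0.05221.

5.22%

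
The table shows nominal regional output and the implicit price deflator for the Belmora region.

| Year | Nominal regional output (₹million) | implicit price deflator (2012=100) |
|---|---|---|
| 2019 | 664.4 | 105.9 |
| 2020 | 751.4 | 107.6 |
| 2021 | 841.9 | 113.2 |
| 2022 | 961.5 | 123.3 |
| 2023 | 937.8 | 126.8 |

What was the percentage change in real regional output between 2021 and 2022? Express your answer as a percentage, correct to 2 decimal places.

Real regional output 2021 = 841.9/1.132 = 743.73.
Real regional output 2022 = 961.5/1.233 = 779.81.
Change = 779.81/743.73 − 1 = 0.0485.

4.85%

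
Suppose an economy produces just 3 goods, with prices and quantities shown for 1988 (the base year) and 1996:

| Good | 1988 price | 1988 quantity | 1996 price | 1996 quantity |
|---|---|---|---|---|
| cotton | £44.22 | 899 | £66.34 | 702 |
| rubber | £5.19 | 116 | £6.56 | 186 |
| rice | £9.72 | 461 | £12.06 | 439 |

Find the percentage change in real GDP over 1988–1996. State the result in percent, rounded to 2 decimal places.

-19.10%

Real GDP 1988 = Nominal GDP 1988 = 44.22·899 + 5.19·116 + 9.72·461 = 44836.74.
Real GDP 1996 (at 1988 prices) = 44.22·702 + 5.19·186 + 9.72·439 = 36274.86.
Real growth = 36274.86/44836.74 − 1 = -0.1910.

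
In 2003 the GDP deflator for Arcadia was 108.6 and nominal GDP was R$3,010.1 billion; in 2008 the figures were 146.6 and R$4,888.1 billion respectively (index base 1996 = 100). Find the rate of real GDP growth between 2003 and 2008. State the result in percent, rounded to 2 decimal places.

Deflate each year: 2003 → 3010.1/1.086 = 2771.73; 2008 → 4888.1/1.466 = 3334.31.
So real GDP changed by 3334.31/2771.73 − 1 = 0.2030, i.e. 20.30%.

20.30%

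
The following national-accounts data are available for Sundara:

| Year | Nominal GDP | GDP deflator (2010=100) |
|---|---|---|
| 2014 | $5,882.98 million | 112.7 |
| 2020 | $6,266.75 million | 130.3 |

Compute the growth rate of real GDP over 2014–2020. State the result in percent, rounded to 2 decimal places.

-7.87%

Deflate each year: 2014 → 5882.98/1.127 = 5220.04; 2020 → 6266.75/1.303 = 4809.48.
So real GDP changed by 4809.48/5220.04 − 1 = -0.0787, i.e. -7.87%.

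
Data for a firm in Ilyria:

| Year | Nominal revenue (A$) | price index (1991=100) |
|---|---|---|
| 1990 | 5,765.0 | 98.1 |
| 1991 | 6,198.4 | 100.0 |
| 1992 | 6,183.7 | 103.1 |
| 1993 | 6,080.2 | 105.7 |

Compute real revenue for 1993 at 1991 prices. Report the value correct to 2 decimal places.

A$5,752.32

Real revenue 1993 = 6080.2 / 1.057 = 5752.32.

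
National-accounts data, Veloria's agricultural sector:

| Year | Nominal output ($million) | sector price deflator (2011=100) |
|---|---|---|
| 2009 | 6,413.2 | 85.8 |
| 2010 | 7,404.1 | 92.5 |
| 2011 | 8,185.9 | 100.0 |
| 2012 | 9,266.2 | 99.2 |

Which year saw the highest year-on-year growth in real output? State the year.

2012

2010: real = 7404.1/0.925 = 8004.43; growth vs 2009 (7474.59) = 7.09%.
2011: real = 8185.9/1.000 = 8185.90; growth vs 2010 (8004.43) = 2.27%.
2012: real = 9266.2/0.992 = 9340.93; growth vs 2011 (8185.90) = 14.11%.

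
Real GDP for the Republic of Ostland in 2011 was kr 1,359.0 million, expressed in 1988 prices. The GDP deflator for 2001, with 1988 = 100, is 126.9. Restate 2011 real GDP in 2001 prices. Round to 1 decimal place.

kr 1,724.6 million

Real GDP in 2001 prices = Real GDP in 1988 prices × (P_2001/P_1988) = 1359.0 × 1.269 = 1724.57.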